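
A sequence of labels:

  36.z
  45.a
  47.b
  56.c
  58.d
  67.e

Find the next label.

First component goes 36, 45, 47, 56, 58, 67 → 69 (alternating steps +9, +2, +9, +2, …).
Letter goes z, a, b, c, d, e → f (letters move forward 1 place in the alphabet, wrapping Z→A).
So the next label is 69.f.

69.f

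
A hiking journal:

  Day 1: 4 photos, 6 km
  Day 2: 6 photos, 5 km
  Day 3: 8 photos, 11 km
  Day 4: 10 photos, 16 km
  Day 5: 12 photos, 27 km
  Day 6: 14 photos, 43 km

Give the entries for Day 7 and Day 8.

16 photos, 70 km; 18 photos, 113 km

Photos: +2 each step; 4, 6, 8, 10, 12, 14 → 16 → 18.
Km goes 6, 5, 11, 16, 27, 43 → 70 → 113 (each term is the sum of the two before it).
Putting the parts together: 16 photos, 70 km and then 18 photos, 113 km.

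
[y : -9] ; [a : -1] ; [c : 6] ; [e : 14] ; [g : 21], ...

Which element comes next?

[i : 29]

Letter: letters move forward 2 places in the alphabet, wrapping Z→A, so y, a, c, e, g → i.
Second coordinate: alternating steps +8, +7, +8, +7, …, so -9, -1, 6, 14, 21 → 29.
Putting it together: [i : 29].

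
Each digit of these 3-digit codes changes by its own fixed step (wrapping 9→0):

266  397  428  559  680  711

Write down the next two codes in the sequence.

First digit goes 2, 3, 4, 5, 6, 7 → 8 → 9 (+1 each step, mod 10).
Second digit: 6, 9, 2, 5, 8, 1 → 4 → 7 (+3 each step, mod 10).
Third digit — +1 each step, mod 10: 6, 7, 8, 9, 0, 1 → 2 → 3.
Putting the parts together: 842 and then 973.

842 then 973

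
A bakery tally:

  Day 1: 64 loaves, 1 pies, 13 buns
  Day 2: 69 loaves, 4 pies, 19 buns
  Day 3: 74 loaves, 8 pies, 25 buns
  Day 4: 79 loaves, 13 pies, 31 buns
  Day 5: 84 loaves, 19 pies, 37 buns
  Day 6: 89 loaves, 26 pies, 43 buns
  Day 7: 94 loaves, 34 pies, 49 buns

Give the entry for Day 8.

Loaves: +5 each step, so 64, 69, 74, 79, 84, 89, 94 → 99.
Pies: differences are 3, 4, 5, … (increasing by 1 each time); 1, 4, 8, 13, 19, 26, 34 → 43.
Buns — +6 each step: 13, 19, 25, 31, 37, 43, 49 → 55.
So the next line is 99 loaves, 43 pies, 55 buns.

99 loaves, 43 pies, 55 buns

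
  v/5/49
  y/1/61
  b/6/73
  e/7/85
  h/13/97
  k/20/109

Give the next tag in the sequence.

n/33/121

Letter — letters move forward 3 places in the alphabet, wrapping Z→A: v, y, b, e, h, k → n.
Second component: each term is the sum of the two before it, so 5, 1, 6, 7, 13, 20 → 33.
For the third component, +12 each step: 49, 61, 73, 85, 97, 109 → 121.
Putting it together: n/33/121.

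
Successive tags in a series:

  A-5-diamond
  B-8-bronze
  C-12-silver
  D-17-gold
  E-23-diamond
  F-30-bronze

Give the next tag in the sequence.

Letter: letters move forward 1 place in the alphabet, so A, B, C, D, E, F → G.
Second component goes 5, 8, 12, 17, 23, 30 → 38 (differences are 3, 4, 5, … (increasing by 1 each time)).
Rank: repeats diamond → bronze → silver → gold; diamond, bronze, silver, gold, diamond, bronze → silver.
Putting it together: G-38-silver.

G-38-silver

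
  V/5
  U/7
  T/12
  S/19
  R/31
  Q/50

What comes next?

Letter — letters move back 1 place in the alphabet: V, U, T, S, R, Q → P.
Second component: 5, 7, 12, 19, 31, 50 → 81 (each term is the sum of the two before it).
So the next tag is P/81.

P/81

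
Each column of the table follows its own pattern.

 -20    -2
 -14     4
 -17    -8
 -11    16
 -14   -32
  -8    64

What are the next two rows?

-11  -128; -5  256

First component: alternating steps +6, −3, +6, −3, …; -20, -14, -17, -11, -14, -8 → -11 → -5.
Second component: -2, 4, -8, 16, -32, 64 → -128 → 256 (×(-2) each step).
So the next two rows are -11  -128 and -5  256.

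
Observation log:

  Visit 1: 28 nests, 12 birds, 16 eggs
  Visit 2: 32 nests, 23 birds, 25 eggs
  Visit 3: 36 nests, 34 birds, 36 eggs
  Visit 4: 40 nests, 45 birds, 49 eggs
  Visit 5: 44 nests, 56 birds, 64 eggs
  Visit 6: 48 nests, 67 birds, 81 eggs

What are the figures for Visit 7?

52 nests, 78 birds, 100 eggs

Nests: 28, 32, 36, 40, 44, 48 → 52 (+4 each step).
Birds — +11 each step: 12, 23, 34, 45, 56, 67 → 78.
Eggs: perfect squares: 4², 5², 6², …, so 16, 25, 36, 49, 64, 81 → 100.
Putting it together: 52 nests, 78 birds, 100 eggs.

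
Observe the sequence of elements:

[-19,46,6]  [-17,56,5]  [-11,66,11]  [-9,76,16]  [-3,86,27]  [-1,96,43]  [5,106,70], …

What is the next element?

[7,116,113]

First component: alternating steps +2, +6, +2, +6, …, so -19, -17, -11, -9, -3, -1, 5 → 7.
For the second component, +10 each step: 46, 56, 66, 76, 86, 96, 106 → 116.
Third component: 6, 5, 11, 16, 27, 43, 70 → 113 (each term is the sum of the two before it).
Combining the parts gives [7,116,113].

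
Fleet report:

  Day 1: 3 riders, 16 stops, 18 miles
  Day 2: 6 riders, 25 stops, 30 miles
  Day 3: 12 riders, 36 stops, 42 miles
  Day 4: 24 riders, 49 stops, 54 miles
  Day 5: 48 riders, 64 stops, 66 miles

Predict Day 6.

Riders: ×2 each step; 3, 6, 12, 24, 48 → 96.
For the stops, perfect squares: 4², 5², 6², …: 16, 25, 36, 49, 64 → 81.
Miles: +12 each step, so 18, 30, 42, 54, 66 → 78.
Putting it together: 96 riders, 81 stops, 78 miles.

96 riders, 81 stops, 78 miles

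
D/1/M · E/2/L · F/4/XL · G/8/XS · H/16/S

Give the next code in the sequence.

Letter: D, E, F, G, H → I (letters move forward 1 place in the alphabet).
Second component: ×2 each step, so 1, 2, 4, 8, 16 → 32.
Size: runs through clothing sizes XS→XL, so M, L, XL, XS, S → M.
Combining the parts gives I/32/M.

I/32/M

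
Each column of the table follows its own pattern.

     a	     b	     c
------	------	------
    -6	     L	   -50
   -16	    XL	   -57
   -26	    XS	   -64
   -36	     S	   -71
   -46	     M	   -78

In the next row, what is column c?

-85

Column c — −7 each step: -50, -57, -64, -71, -78 → -85.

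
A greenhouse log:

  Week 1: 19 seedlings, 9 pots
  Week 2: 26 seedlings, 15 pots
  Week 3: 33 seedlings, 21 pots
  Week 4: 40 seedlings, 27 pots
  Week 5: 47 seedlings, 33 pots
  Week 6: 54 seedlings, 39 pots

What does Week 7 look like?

Seedlings: 19, 26, 33, 40, 47, 54 → 61 (+7 each step).
Pots: +6 each step, so 9, 15, 21, 27, 33, 39 → 45.
So the next row is 61 seedlings, 45 pots.

61 seedlings, 45 pots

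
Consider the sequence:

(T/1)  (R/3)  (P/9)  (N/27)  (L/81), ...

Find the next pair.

(J/243)

Letter: T, R, P, N, L → J (letters move back 2 places in the alphabet).
Second coordinate — ×3 each step: 1, 3, 9, 27, 81 → 243.
Putting it together: (J/243).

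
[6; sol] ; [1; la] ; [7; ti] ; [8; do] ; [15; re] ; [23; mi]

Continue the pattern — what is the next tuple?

[38; fa]

First entry: 6, 1, 7, 8, 15, 23 → 38 (each term is the sum of the two before it).
For the note, runs through the solfège scale do→ti: sol, la, ti, do, re, mi → fa.
So the next tuple is [38; fa].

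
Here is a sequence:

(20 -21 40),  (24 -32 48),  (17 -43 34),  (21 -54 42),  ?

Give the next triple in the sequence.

First component: 20, 24, 17, 21 → 14 (alternating steps +4, −7, +4, −7, …).
Second component — −11 each step: -21, -32, -43, -54 → -65.
Third component: always 2 × the first component, so 40, 48, 34, 42 → 28.
Combining the parts gives (14 -65 28).

(14 -65 28)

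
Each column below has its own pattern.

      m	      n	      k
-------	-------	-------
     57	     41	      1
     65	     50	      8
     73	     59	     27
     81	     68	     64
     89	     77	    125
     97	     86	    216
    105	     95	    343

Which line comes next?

113  104  512

Column m goes 57, 65, 73, 81, 89, 97, 105 → 113 (+8 each step).
Column n: +9 each step, so 41, 50, 59, 68, 77, 86, 95 → 104.
For the column k, perfect cubes: 1³, 2³, 3³, …: 1, 8, 27, 64, 125, 216, 343 → 512.
Putting it together: 113  104  512.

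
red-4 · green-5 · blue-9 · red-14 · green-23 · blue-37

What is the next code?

Colour: repeats red → green → blue; red, green, blue, red, green, blue → red.
Second component goes 4, 5, 9, 14, 23, 37 → 60 (each term is the sum of the two before it).
Putting it together: red-60.

red-60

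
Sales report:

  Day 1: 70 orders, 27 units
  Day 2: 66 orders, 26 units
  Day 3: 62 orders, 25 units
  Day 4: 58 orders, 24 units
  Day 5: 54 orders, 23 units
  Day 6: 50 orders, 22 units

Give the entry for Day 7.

46 orders, 21 units

Orders goes 70, 66, 62, 58, 54, 50 → 46 (−4 each step).
Units: −1 each step, so 27, 26, 25, 24, 23, 22 → 21.
Combining the parts gives 46 orders, 21 units.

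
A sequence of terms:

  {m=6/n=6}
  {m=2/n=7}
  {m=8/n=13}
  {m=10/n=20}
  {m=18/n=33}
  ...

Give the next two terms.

M — each term is the sum of the two before it: 6, 2, 8, 10, 18 → 28 → 46.
N goes 6, 7, 13, 20, 33 → 53 → 86 (each term is the sum of the two before it).
So the next two terms are {m=28/n=53} and {m=46/n=86}.

{m=28/n=53}, {m=46/n=86}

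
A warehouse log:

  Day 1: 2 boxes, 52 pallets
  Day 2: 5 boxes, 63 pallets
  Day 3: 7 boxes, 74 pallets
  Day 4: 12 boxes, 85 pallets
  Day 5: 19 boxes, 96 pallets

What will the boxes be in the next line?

31

Boxes — each term is the sum of the two before it: 2, 5, 7, 12, 19 → 31.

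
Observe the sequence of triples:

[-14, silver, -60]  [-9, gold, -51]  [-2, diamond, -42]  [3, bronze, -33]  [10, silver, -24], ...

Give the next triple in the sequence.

First value — alternating steps +5, +7, +5, +7, …: -14, -9, -2, 3, 10 → 15.
For the rank, repeats silver → gold → diamond → bronze: silver, gold, diamond, bronze, silver → gold.
Third value goes -60, -51, -42, -33, -24 → -15 (+9 each step).
Combining the parts gives [15, gold, -15].

[15, gold, -15]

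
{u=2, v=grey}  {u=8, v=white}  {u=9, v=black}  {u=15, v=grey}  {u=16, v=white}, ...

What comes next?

{u=22, v=black}

For the u, alternating steps +6, +1, +6, +1, …: 2, 8, 9, 15, 16 → 22.
V: repeats grey → white → black; grey, white, black, grey, white → black.
So the next element is {u=22, v=black}.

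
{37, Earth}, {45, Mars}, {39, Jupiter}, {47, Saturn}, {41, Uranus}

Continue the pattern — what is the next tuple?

{49, Neptune}

First entry — alternating steps +8, −6, +8, −6, …: 37, 45, 39, 47, 41 → 49.
Planet: runs through the planets Mercury→Neptune, so Earth, Mars, Jupiter, Saturn, Uranus → Neptune.
So the next tuple is {49, Neptune}.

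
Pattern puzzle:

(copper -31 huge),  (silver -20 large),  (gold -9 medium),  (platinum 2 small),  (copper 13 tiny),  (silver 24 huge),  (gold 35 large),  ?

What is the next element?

Metal goes copper, silver, gold, platinum, copper, silver, gold → platinum (repeats copper → silver → gold → platinum).
Second entry: +11 each step; -31, -20, -9, 2, 13, 24, 35 → 46.
Size goes huge, large, medium, small, tiny, huge, large → medium (repeats huge → large → medium → small → tiny).
So the next element is (platinum 46 medium).

(platinum 46 medium)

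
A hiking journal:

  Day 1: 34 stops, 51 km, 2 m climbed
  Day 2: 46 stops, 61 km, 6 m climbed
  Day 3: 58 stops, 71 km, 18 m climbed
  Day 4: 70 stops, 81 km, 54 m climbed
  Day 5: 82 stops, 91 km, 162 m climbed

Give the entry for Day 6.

94 stops, 101 km, 486 m climbed

For the stops, +12 each step: 34, 46, 58, 70, 82 → 94.
Km: +10 each step; 51, 61, 71, 81, 91 → 101.
M climbed goes 2, 6, 18, 54, 162 → 486 (×3 each step).
So the next line is 94 stops, 101 km, 486 m climbed.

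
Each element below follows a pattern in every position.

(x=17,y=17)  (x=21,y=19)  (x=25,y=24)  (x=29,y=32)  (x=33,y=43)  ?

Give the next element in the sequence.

(x=37,y=57)

X: +4 each step; 17, 21, 25, 29, 33 → 37.
For the y, differences are 2, 5, 8, … (increasing by 3 each time): 17, 19, 24, 32, 43 → 57.
Combining the parts gives (x=37,y=57).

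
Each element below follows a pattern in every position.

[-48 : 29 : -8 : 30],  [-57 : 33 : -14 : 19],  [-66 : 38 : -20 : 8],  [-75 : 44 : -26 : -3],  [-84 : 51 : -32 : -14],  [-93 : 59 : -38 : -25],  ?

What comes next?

First component: −9 each step, so -48, -57, -66, -75, -84, -93 → -102.
Second component: differences are 4, 5, 6, … (increasing by 1 each time); 29, 33, 38, 44, 51, 59 → 68.
Third component: −6 each step, so -8, -14, -20, -26, -32, -38 → -44.
Fourth component goes 30, 19, 8, -3, -14, -25 → -36 (−11 each step).
Putting it together: [-102 : 68 : -44 : -36].

[-102 : 68 : -44 : -36]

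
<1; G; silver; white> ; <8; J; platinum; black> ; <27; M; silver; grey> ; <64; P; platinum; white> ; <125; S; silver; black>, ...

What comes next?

<216; V; platinum; grey>

First part: 1, 8, 27, 64, 125 → 216 (perfect cubes: 1³, 2³, 3³, …).
Letter — letters move forward 3 places in the alphabet: G, J, M, P, S → V.
Metal — alternates silver ↔ platinum: silver, platinum, silver, platinum, silver → platinum.
Shade: repeats white → black → grey, so white, black, grey, white, black → grey.
Combining the parts gives <216; V; platinum; grey>.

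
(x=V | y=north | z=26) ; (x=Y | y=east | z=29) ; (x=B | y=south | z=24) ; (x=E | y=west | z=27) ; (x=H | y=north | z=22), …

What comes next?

X: V, Y, B, E, H → K (letters move forward 3 places in the alphabet, wrapping Z→A).
Y goes north, east, south, west, north → east (repeats north → east → south → west).
Z: alternating steps +3, −5, +3, −5, …, so 26, 29, 24, 27, 22 → 25.
Putting it together: (x=K | y=east | z=25).

(x=K | y=east | z=25)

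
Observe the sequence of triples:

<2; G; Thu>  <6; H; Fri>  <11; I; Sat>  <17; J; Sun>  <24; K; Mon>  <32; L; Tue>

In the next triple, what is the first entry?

41

First entry goes 2, 6, 11, 17, 24, 32 → 41 (differences are 4, 5, 6, … (increasing by 1 each time)).
Letter: letters move forward 1 place in the alphabet; G, H, I, J, K, L → M.
Day — runs through the weekdays Mon→Sun: Thu, Fri, Sat, Sun, Mon, Tue → Wed.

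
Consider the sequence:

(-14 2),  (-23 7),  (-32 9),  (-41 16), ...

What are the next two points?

(-50 25), (-59 41)

For the first part, −9 each step: -14, -23, -32, -41 → -50 → -59.
Second part goes 2, 7, 9, 16 → 25 → 41 (each term is the sum of the two before it).
So the next two points are (-50 25) and (-59 41).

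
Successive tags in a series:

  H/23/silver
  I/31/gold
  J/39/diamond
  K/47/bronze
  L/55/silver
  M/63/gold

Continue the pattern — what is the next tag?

N/71/diamond

For the letter, letters move forward 1 place in the alphabet: H, I, J, K, L, M → N.
Second component goes 23, 31, 39, 47, 55, 63 → 71 (+8 each step).
Rank: repeats silver → gold → diamond → bronze, so silver, gold, diamond, bronze, silver, gold → diamond.
Putting it together: N/71/diamond.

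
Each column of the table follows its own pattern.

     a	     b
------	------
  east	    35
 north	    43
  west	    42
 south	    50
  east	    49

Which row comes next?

Column a: repeats east → north → west → south; east, north, west, south, east → north.
Column b: alternating steps +8, −1, +8, −1, …; 35, 43, 42, 50, 49 → 57.
So the next row is north  57.

north  57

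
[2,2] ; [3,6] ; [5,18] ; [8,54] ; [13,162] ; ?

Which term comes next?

First component — each term is the sum of the two before it: 2, 3, 5, 8, 13 → 21.
Second component: ×3 each step; 2, 6, 18, 54, 162 → 486.
So the next term is [21,486].

[21,486]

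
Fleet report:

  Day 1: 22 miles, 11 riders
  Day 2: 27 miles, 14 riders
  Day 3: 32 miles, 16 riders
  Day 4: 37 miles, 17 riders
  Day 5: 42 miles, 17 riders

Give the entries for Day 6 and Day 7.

47 miles, 16 riders; 52 miles, 14 riders

Miles — +5 each step: 22, 27, 32, 37, 42 → 47 → 52.
Riders — differences are 3, 2, 1, … (decreasing by 1 each time): 11, 14, 16, 17, 17 → 16 → 14.
So the next two lines are 47 miles, 16 riders and 52 miles, 14 riders.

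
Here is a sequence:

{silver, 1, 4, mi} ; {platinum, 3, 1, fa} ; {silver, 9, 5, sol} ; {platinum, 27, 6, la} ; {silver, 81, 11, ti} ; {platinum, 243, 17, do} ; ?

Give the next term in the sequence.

Metal: alternates silver ↔ platinum, so silver, platinum, silver, platinum, silver, platinum → silver.
Second part: 1, 3, 9, 27, 81, 243 → 729 (×3 each step).
Third part goes 4, 1, 5, 6, 11, 17 → 28 (each term is the sum of the two before it).
Note goes mi, fa, sol, la, ti, do → re (runs through the solfège scale do→ti).
Combining the parts gives {silver, 729, 28, re}.

{silver, 729, 28, re}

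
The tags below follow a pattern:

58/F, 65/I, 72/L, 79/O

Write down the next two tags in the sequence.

86/R then 93/U

First component: +7 each step; 58, 65, 72, 79 → 86 → 93.
Letter — letters move forward 3 places in the alphabet: F, I, L, O → R → U.
Putting the parts together: 86/R and then 93/U.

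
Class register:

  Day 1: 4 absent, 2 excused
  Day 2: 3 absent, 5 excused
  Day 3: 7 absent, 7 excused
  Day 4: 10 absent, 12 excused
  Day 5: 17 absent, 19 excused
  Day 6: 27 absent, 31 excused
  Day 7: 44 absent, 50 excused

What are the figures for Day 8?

Absent: each term is the sum of the two before it, so 4, 3, 7, 10, 17, 27, 44 → 71.
Excused: 2, 5, 7, 12, 19, 31, 50 → 81 (each term is the sum of the two before it).
Combining the parts gives 71 absent, 81 excused.

71 absent, 81 excused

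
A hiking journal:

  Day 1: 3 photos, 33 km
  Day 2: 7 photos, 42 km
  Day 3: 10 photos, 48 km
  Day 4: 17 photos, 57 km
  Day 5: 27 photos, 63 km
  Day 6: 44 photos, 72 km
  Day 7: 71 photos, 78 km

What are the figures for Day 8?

Photos — each term is the sum of the two before it: 3, 7, 10, 17, 27, 44, 71 → 115.
Km: alternating steps +9, +6, +9, +6, …, so 33, 42, 48, 57, 63, 72, 78 → 87.
So the next row is 115 photos, 87 km.

115 photos, 87 km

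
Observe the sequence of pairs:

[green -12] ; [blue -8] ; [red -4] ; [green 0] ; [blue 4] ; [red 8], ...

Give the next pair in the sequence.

For the colour, repeats green → blue → red: green, blue, red, green, blue, red → green.
Second coordinate — +4 each step: -12, -8, -4, 0, 4, 8 → 12.
Combining the parts gives [green 12].

[green 12]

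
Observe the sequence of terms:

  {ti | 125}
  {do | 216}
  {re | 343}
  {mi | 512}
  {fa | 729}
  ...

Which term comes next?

{sol | 1000}

Note: runs through the solfège scale do→ti, so ti, do, re, mi, fa → sol.
For the second coordinate, perfect cubes: 5³, 6³, 7³, …: 125, 216, 343, 512, 729 → 1000.
Combining the parts gives {sol | 1000}.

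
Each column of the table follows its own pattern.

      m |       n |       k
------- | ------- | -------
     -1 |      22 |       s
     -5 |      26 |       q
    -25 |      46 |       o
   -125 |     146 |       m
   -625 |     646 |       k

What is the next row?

-3125  3146  i

Column m: -1, -5, -25, -125, -625 → -3125 (×5 each step).
Column n: together with the column m always sums to 21; 22, 26, 46, 146, 646 → 3146.
Column k: letters move back 2 places in the alphabet, so s, q, o, m, k → i.
So the next row is -3125  3146  i.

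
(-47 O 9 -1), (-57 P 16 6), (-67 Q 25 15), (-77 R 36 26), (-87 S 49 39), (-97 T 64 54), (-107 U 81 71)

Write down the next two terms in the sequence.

(-117 V 100 90), (-127 W 121 111)

First part: −10 each step, so -47, -57, -67, -77, -87, -97, -107 → -117 → -127.
Letter goes O, P, Q, R, S, T, U → V → W (letters move forward 1 place in the alphabet).
Third part: perfect squares: 3², 4², 5², …; 9, 16, 25, 36, 49, 64, 81 → 100 → 121.
Fourth part: -1, 6, 15, 26, 39, 54, 71 → 90 → 111 (always 10 less than the third part).
Putting the parts together: (-117 V 100 90) and then (-127 W 121 111).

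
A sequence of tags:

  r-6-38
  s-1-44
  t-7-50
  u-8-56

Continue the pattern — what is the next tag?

For the letter, letters move forward 1 place in the alphabet: r, s, t, u → v.
For the second component, each term is the sum of the two before it: 6, 1, 7, 8 → 15.
Third component: +6 each step; 38, 44, 50, 56 → 62.
Combining the parts gives v-15-62.

v-15-62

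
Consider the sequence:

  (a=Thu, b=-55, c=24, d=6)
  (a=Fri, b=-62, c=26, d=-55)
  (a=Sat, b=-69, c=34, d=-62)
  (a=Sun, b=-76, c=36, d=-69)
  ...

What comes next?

A goes Thu, Fri, Sat, Sun → Mon (runs through the weekdays Mon→Sun).
For the b, −7 each step: -55, -62, -69, -76 → -83.
C goes 24, 26, 34, 36 → 44 (alternating steps +2, +8, +2, +8, …).
D: always the previous value of the b; 6, -55, -62, -69 → -76.
Combining the parts gives (a=Mon, b=-83, c=44, d=-76).

(a=Mon, b=-83, c=44, d=-76)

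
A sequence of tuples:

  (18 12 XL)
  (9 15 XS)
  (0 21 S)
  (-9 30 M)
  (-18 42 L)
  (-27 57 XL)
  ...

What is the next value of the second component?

75

First component: −9 each step; 18, 9, 0, -9, -18, -27 → -36.
Second component — differences are 3, 6, 9, … (increasing by 3 each time): 12, 15, 21, 30, 42, 57 → 75.
Size: repeats XL → XS → S → M → L, so XL, XS, S, M, L, XL → XS.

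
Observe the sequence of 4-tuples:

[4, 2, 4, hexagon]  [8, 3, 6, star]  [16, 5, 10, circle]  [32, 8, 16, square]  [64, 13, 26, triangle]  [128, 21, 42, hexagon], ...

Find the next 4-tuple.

First component — ×2 each step: 4, 8, 16, 32, 64, 128 → 256.
Second component: each term is the sum of the two before it, so 2, 3, 5, 8, 13, 21 → 34.
Third component: 4, 6, 10, 16, 26, 42 → 68 (each term is the sum of the two before it).
Shape: repeats hexagon → star → circle → square → triangle; hexagon, star, circle, square, triangle, hexagon → star.
Putting it together: [256, 34, 68, star].

[256, 34, 68, star]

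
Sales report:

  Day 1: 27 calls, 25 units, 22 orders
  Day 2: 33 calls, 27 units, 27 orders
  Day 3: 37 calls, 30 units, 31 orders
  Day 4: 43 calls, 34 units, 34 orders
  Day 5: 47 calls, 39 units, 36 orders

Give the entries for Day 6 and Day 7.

For the calls, alternating steps +6, +4, +6, +4, …: 27, 33, 37, 43, 47 → 53 → 57.
Units — differences are 2, 3, 4, … (increasing by 1 each time): 25, 27, 30, 34, 39 → 45 → 52.
Orders: 22, 27, 31, 34, 36 → 37 → 37 (differences are 5, 4, 3, … (decreasing by 1 each time)).
So the next two records are 53 calls, 45 units, 37 orders and 57 calls, 52 units, 37 orders.

53 calls, 45 units, 37 orders; 57 calls, 52 units, 37 orders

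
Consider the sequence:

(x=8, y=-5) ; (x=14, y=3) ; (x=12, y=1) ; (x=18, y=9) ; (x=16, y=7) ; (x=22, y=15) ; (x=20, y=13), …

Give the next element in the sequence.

(x=26, y=21)

X goes 8, 14, 12, 18, 16, 22, 20 → 26 (alternating steps +6, −2, +6, −2, …).
Y — alternating steps +8, −2, +8, −2, …: -5, 3, 1, 9, 7, 15, 13 → 21.
So the next element is (x=26, y=21).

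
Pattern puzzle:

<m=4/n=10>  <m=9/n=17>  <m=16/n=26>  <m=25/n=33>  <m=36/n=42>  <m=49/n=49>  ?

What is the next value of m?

64

M: 4, 9, 16, 25, 36, 49 → 64 (perfect squares: 2², 3², 4², …).
N goes 10, 17, 26, 33, 42, 49 → 58 (alternating steps +7, +9, +7, +9, …).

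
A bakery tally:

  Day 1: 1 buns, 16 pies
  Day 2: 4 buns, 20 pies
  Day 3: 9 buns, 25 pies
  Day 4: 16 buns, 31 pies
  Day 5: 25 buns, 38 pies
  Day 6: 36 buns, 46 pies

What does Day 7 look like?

49 buns, 55 pies

Buns goes 1, 4, 9, 16, 25, 36 → 49 (perfect squares: 1², 2², 3², …).
For the pies, differences are 4, 5, 6, … (increasing by 1 each time): 16, 20, 25, 31, 38, 46 → 55.
Putting it together: 49 buns, 55 pies.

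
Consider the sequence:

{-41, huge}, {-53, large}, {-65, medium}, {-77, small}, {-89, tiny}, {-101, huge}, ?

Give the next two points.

{-113, large}, {-125, medium}

First component: −12 each step; -41, -53, -65, -77, -89, -101 → -113 → -125.
Size: repeats huge → large → medium → small → tiny, so huge, large, medium, small, tiny, huge → large → medium.
So the next two points are {-113, large} and {-125, medium}.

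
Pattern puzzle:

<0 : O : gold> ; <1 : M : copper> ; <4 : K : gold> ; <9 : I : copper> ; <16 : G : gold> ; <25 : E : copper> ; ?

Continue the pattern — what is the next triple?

<36 : C : gold>

First part: differences are 1, 3, 5, … (increasing by 2 each time), so 0, 1, 4, 9, 16, 25 → 36.
Letter: O, M, K, I, G, E → C (letters move back 2 places in the alphabet).
Metal — alternates gold ↔ copper: gold, copper, gold, copper, gold, copper → gold.
Putting it together: <36 : C : gold>.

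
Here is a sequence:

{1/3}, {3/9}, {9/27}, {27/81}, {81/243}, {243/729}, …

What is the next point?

{729/2187}

First entry: ×3 each step; 1, 3, 9, 27, 81, 243 → 729.
Second entry — ×3 each step: 3, 9, 27, 81, 243, 729 → 2187.
Combining the parts gives {729/2187}.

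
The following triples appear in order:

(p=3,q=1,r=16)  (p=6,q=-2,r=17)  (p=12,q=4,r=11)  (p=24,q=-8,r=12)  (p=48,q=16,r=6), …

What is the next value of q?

Q: ×(-2) each step, so 1, -2, 4, -8, 16 → -32.

-32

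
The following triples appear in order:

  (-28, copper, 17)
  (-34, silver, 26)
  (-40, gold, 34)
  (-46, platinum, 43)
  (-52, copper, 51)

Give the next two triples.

(-58, silver, 60), (-64, gold, 68)

First value: -28, -34, -40, -46, -52 → -58 → -64 (−6 each step).
Metal goes copper, silver, gold, platinum, copper → silver → gold (repeats copper → silver → gold → platinum).
Third value goes 17, 26, 34, 43, 51 → 60 → 68 (alternating steps +9, +8, +9, +8, …).
Putting the parts together: (-58, silver, 60) and then (-64, gold, 68).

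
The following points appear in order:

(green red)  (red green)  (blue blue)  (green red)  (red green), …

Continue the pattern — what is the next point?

For the first colour, repeats green → red → blue: green, red, blue, green, red → blue.
Second colour: repeats red → green → blue; red, green, blue, red, green → blue.
So the next point is (blue blue).

(blue blue)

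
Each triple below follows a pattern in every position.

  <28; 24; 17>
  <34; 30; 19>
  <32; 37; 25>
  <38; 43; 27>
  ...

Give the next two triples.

<36; 50; 33>, <42; 56; 35>

First part: alternating steps +6, −2, +6, −2, …; 28, 34, 32, 38 → 36 → 42.
Second part goes 24, 30, 37, 43 → 50 → 56 (alternating steps +6, +7, +6, +7, …).
For the third part, alternating steps +2, +6, +2, +6, …: 17, 19, 25, 27 → 33 → 35.
Putting the parts together: <36; 50; 33> and then <42; 56; 35>.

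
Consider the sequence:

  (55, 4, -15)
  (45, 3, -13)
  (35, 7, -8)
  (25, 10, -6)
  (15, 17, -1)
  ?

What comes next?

For the first component, −10 each step: 55, 45, 35, 25, 15 → 5.
Second component: 4, 3, 7, 10, 17 → 27 (each term is the sum of the two before it).
Third component — alternating steps +2, +5, +2, +5, …: -15, -13, -8, -6, -1 → 1.
Combining the parts gives (5, 27, 1).

(5, 27, 1)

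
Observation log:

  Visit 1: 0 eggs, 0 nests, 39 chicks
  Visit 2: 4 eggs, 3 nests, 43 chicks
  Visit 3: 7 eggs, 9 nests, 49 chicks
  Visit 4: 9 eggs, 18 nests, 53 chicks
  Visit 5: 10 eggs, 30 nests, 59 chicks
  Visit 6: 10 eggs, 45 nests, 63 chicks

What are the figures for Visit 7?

Eggs: 0, 4, 7, 9, 10, 10 → 9 (differences are 4, 3, 2, … (decreasing by 1 each time)).
Nests goes 0, 3, 9, 18, 30, 45 → 63 (differences are 3, 6, 9, … (increasing by 3 each time)).
For the chicks, alternating steps +4, +6, +4, +6, …: 39, 43, 49, 53, 59, 63 → 69.
Putting it together: 9 eggs, 63 nests, 69 chicks.

9 eggs, 63 nests, 69 chicks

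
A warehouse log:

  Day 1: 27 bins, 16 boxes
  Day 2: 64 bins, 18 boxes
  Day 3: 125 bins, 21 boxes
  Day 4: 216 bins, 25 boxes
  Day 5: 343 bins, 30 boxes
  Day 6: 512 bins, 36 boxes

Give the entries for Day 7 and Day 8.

Bins: perfect cubes: 3³, 4³, 5³, …; 27, 64, 125, 216, 343, 512 → 729 → 1000.
Boxes: differences are 2, 3, 4, … (increasing by 1 each time); 16, 18, 21, 25, 30, 36 → 43 → 51.
So the next two records are 729 bins, 43 boxes and 1000 bins, 51 boxes.

729 bins, 43 boxes; 1000 bins, 51 boxes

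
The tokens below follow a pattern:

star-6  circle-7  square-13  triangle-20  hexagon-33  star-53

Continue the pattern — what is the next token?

circle-86

Shape: star, circle, square, triangle, hexagon, star → circle (repeats star → circle → square → triangle → hexagon).
Second component goes 6, 7, 13, 20, 33, 53 → 86 (each term is the sum of the two before it).
So the next token is circle-86.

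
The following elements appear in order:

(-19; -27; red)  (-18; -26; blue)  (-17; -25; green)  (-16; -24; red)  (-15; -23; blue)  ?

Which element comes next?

(-14; -22; green)

First value goes -19, -18, -17, -16, -15 → -14 (+1 each step).
Second value: -27, -26, -25, -24, -23 → -22 (+1 each step).
Colour: repeats red → blue → green; red, blue, green, red, blue → green.
Putting it together: (-14; -22; green).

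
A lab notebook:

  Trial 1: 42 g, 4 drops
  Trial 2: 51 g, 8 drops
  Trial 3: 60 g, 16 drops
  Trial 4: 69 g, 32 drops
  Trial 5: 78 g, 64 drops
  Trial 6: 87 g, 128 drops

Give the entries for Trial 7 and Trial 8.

96 g, 256 drops; 105 g, 512 drops

G: +9 each step, so 42, 51, 60, 69, 78, 87 → 96 → 105.
Drops — ×2 each step: 4, 8, 16, 32, 64, 128 → 256 → 512.
So the next two lines are 96 g, 256 drops and 105 g, 512 drops.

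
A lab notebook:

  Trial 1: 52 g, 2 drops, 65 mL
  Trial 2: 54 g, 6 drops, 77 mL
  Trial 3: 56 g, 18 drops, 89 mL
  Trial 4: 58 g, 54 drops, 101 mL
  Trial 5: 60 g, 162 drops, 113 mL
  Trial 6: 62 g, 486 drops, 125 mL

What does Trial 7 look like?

For the g, +2 each step: 52, 54, 56, 58, 60, 62 → 64.
Drops: ×3 each step; 2, 6, 18, 54, 162, 486 → 1458.
ML: +12 each step, so 65, 77, 89, 101, 113, 125 → 137.
Putting it together: 64 g, 1458 drops, 137 mL.

64 g, 1458 drops, 137 mL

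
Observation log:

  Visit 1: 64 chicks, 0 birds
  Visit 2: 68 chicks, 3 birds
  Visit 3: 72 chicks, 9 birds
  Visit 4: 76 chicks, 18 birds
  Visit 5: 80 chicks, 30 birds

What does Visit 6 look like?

84 chicks, 45 birds

Chicks goes 64, 68, 72, 76, 80 → 84 (+4 each step).
Birds: 0, 3, 9, 18, 30 → 45 (differences are 3, 6, 9, … (increasing by 3 each time)).
Combining the parts gives 84 chicks, 45 birds.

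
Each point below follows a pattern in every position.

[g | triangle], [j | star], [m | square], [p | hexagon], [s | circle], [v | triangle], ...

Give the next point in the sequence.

[y | star]

Letter: g, j, m, p, s, v → y (letters move forward 3 places in the alphabet).
Shape: repeats triangle → star → square → hexagon → circle; triangle, star, square, hexagon, circle, triangle → star.
Putting it together: [y | star].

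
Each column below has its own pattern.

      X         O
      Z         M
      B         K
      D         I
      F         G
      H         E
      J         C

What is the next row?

L  A

First letter: letters move forward 2 places in the alphabet, wrapping Z→A, so X, Z, B, D, F, H, J → L.
Second letter: letters move back 2 places in the alphabet; O, M, K, I, G, E, C → A.
So the next row is L  A.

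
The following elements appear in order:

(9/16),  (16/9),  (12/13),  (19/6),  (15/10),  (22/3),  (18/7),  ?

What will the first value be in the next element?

25

First value — alternating steps +7, −4, +7, −4, …: 9, 16, 12, 19, 15, 22, 18 → 25.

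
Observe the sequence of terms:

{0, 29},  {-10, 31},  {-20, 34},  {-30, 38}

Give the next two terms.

{-40, 43}, {-50, 49}

First part goes 0, -10, -20, -30 → -40 → -50 (−10 each step).
For the second part, differences are 2, 3, 4, … (increasing by 1 each time): 29, 31, 34, 38 → 43 → 49.
So the next two terms are {-40, 43} and {-50, 49}.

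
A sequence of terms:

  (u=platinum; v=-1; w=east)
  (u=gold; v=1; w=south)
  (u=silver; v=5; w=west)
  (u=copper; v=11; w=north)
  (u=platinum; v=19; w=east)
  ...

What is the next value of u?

gold

U: platinum, gold, silver, copper, platinum → gold (repeats platinum → gold → silver → copper).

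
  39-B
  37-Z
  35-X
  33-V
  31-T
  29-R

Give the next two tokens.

27-P then 25-N

First component: −2 each step; 39, 37, 35, 33, 31, 29 → 27 → 25.
Letter: letters move back 2 places in the alphabet, wrapping A→Z; B, Z, X, V, T, R → P → N.
Putting the parts together: 27-P and then 25-N.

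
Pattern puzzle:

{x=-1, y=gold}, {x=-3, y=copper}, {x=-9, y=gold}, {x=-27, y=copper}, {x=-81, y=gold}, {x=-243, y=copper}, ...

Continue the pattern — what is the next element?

{x=-729, y=gold}

X: ×3 each step; -1, -3, -9, -27, -81, -243 → -729.
Y: alternates gold ↔ copper, so gold, copper, gold, copper, gold, copper → gold.
Combining the parts gives {x=-729, y=gold}.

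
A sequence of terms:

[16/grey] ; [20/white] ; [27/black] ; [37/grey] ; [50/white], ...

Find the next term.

[66/black]

First value goes 16, 20, 27, 37, 50 → 66 (differences are 4, 7, 10, … (increasing by 3 each time)).
For the shade, repeats grey → white → black: grey, white, black, grey, white → black.
Putting it together: [66/black].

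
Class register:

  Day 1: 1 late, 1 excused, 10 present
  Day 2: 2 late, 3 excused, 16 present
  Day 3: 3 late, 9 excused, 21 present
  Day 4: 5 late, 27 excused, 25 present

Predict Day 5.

Late: each term is the sum of the two before it, so 1, 2, 3, 5 → 8.
Excused: 1, 3, 9, 27 → 81 (×3 each step).
Present: differences are 6, 5, 4, … (decreasing by 1 each time); 10, 16, 21, 25 → 28.
So the next line is 8 late, 81 excused, 28 present.

8 late, 81 excused, 28 present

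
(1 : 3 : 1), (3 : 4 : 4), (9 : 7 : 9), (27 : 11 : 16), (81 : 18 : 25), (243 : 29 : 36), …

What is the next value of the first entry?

First entry: ×3 each step; 1, 3, 9, 27, 81, 243 → 729.

729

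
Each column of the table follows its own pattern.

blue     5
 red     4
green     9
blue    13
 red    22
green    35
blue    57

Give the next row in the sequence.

Colour: blue, red, green, blue, red, green, blue → red (repeats blue → red → green).
Second component: each term is the sum of the two before it; 5, 4, 9, 13, 22, 35, 57 → 92.
Combining the parts gives red  92.

red  92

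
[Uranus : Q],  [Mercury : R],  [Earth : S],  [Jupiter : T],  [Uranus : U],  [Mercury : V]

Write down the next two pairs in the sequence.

[Earth : W], [Jupiter : X]

Planet goes Uranus, Mercury, Earth, Jupiter, Uranus, Mercury → Earth → Jupiter (repeats Uranus → Mercury → Earth → Jupiter).
Letter: letters move forward 1 place in the alphabet; Q, R, S, T, U, V → W → X.
Putting the parts together: [Earth : W] and then [Jupiter : X].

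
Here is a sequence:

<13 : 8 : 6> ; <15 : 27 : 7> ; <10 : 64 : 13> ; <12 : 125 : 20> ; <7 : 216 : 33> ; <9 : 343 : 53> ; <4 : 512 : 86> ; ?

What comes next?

<6 : 729 : 139>

First entry: alternating steps +2, −5, +2, −5, …, so 13, 15, 10, 12, 7, 9, 4 → 6.
Second entry: 8, 27, 64, 125, 216, 343, 512 → 729 (perfect cubes: 2³, 3³, 4³, …).
Third entry: 6, 7, 13, 20, 33, 53, 86 → 139 (each term is the sum of the two before it).
So the next triple is <6 : 729 : 139>.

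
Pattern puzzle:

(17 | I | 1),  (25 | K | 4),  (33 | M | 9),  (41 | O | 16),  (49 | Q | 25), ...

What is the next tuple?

(57 | S | 36)

First entry — +8 each step: 17, 25, 33, 41, 49 → 57.
Letter: I, K, M, O, Q → S (letters move forward 2 places in the alphabet).
Third entry goes 1, 4, 9, 16, 25 → 36 (perfect squares: 1², 2², 3², …).
Putting it together: (57 | S | 36).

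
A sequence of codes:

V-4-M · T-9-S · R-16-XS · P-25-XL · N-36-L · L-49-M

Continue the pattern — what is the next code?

J-64-S

Letter goes V, T, R, P, N, L → J (letters move back 2 places in the alphabet).
Second component — perfect squares: 2², 3², 4², …: 4, 9, 16, 25, 36, 49 → 64.
For the size, repeats M → S → XS → XL → L: M, S, XS, XL, L, M → S.
Combining the parts gives J-64-S.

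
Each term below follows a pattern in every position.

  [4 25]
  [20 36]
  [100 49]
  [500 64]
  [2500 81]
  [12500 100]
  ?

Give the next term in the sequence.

[62500 121]

First slot — ×5 each step: 4, 20, 100, 500, 2500, 12500 → 62500.
For the second slot, perfect squares: 5², 6², 7², …: 25, 36, 49, 64, 81, 100 → 121.
So the next term is [62500 121].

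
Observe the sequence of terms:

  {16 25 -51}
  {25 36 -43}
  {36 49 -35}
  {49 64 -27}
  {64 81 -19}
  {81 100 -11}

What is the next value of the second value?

Second value — perfect squares: 5², 6², 7², …: 25, 36, 49, 64, 81, 100 → 121.

121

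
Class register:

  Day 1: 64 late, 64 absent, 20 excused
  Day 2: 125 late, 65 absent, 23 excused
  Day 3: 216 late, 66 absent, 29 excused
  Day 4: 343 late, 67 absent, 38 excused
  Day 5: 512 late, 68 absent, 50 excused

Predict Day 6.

729 late, 69 absent, 65 excused

For the late, perfect cubes: 4³, 5³, 6³, …: 64, 125, 216, 343, 512 → 729.
Absent: +1 each step, so 64, 65, 66, 67, 68 → 69.
Excused: differences are 3, 6, 9, … (increasing by 3 each time), so 20, 23, 29, 38, 50 → 65.
Putting it together: 729 late, 69 absent, 65 excused.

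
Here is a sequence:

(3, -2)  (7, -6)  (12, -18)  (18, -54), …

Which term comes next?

(25, -162)

First coordinate: differences are 4, 5, 6, … (increasing by 1 each time), so 3, 7, 12, 18 → 25.
Second coordinate goes -2, -6, -18, -54 → -162 (×3 each step).
Combining the parts gives (25, -162).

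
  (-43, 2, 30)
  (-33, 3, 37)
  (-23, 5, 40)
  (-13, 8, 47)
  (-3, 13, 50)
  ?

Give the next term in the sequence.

(7, 21, 57)

First component goes -43, -33, -23, -13, -3 → 7 (+10 each step).
Second component goes 2, 3, 5, 8, 13 → 21 (each term is the sum of the two before it).
Third component: 30, 37, 40, 47, 50 → 57 (alternating steps +7, +3, +7, +3, …).
Combining the parts gives (7, 21, 57).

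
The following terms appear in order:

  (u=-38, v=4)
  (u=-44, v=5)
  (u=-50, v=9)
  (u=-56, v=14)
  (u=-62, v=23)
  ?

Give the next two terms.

U goes -38, -44, -50, -56, -62 → -68 → -74 (−6 each step).
V: 4, 5, 9, 14, 23 → 37 → 60 (each term is the sum of the two before it).
Putting the parts together: (u=-68, v=37) and then (u=-74, v=60).

(u=-68, v=37), (u=-74, v=60)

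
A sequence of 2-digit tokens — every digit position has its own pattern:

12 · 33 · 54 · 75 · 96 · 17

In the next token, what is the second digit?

Second digit: 2, 3, 4, 5, 6, 7 → 8 (+1 each step, mod 10).

8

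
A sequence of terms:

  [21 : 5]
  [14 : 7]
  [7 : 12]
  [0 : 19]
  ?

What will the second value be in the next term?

Second value goes 5, 7, 12, 19 → 31 (each term is the sum of the two before it).

31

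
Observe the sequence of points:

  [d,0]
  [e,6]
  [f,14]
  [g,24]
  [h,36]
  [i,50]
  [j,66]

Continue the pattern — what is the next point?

For the letter, letters move forward 1 place in the alphabet: d, e, f, g, h, i, j → k.
Second value — differences are 6, 8, 10, … (increasing by 2 each time): 0, 6, 14, 24, 36, 50, 66 → 84.
Putting it together: [k,84].

[k,84]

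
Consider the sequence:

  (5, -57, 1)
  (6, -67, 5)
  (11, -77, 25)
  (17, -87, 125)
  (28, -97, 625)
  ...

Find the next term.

(45, -107, 3125)

First part: each term is the sum of the two before it; 5, 6, 11, 17, 28 → 45.
Second part — −10 each step: -57, -67, -77, -87, -97 → -107.
Third part: ×5 each step; 1, 5, 25, 125, 625 → 3125.
Putting it together: (45, -107, 3125).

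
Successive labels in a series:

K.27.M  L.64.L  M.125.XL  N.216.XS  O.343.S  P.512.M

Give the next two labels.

Q.729.L, R.1000.XL

For the letter, letters move forward 1 place in the alphabet: K, L, M, N, O, P → Q → R.
Second component: perfect cubes: 3³, 4³, 5³, …, so 27, 64, 125, 216, 343, 512 → 729 → 1000.
Size: M, L, XL, XS, S, M → L → XL (repeats M → L → XL → XS → S).
So the next two labels are Q.729.L and R.1000.XL.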